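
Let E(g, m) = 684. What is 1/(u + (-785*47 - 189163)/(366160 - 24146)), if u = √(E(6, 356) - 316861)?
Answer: -19328750203/9246101375785514 - 29243394049*I*√316177/9246101375785514 ≈ -2.0905e-6 - 0.0017784*I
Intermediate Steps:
u = I*√316177 (u = √(684 - 316861) = √(-316177) = I*√316177 ≈ 562.3*I)
1/(u + (-785*47 - 189163)/(366160 - 24146)) = 1/(I*√316177 + (-785*47 - 189163)/(366160 - 24146)) = 1/(I*√316177 + (-36895 - 189163)/342014) = 1/(I*√316177 - 226058*1/342014) = 1/(I*√316177 - 113029/171007) = 1/(-113029/171007 + I*√316177)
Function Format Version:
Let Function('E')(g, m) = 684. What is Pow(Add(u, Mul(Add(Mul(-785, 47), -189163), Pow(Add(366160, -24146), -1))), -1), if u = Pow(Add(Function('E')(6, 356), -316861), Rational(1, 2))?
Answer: Add(Rational(-19328750203, 9246101375785514), Mul(Rational(-29243394049, 9246101375785514), I, Pow(316177, Rational(1, 2)))) ≈ Add(-2.0905e-6, Mul(-0.0017784, I))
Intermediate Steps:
u = Mul(I, Pow(316177, Rational(1, 2))) (u = Pow(Add(684, -316861), Rational(1, 2)) = Pow(-316177, Rational(1, 2)) = Mul(I, Pow(316177, Rational(1, 2))) ≈ Mul(562.30, I))
Pow(Add(u, Mul(Add(Mul(-785, 47), -189163), Pow(Add(366160, -24146), -1))), -1) = Pow(Add(Mul(I, Pow(316177, Rational(1, 2))), Mul(Add(Mul(-785, 47), -189163), Pow(Add(366160, -24146), -1))), -1) = Pow(Add(Mul(I, Pow(316177, Rational(1, 2))), Mul(Add(-36895, -189163), Pow(342014, -1))), -1) = Pow(Add(Mul(I, Pow(316177, Rational(1, 2))), Mul(-226058, Rational(1, 342014))), -1) = Pow(Add(Mul(I, Pow(316177, Rational(1, 2))), Rational(-113029, 171007)), -1) = Pow(Add(Rational(-113029, 171007), Mul(I, Pow(316177, Rational(1, 2)))), -1)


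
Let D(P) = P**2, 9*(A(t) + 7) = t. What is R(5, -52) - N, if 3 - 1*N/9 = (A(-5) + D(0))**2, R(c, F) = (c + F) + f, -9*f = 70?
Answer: 432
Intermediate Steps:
A(t) = -7 + t/9
f = -70/9 (f = -1/9*70 = -70/9 ≈ -7.7778)
R(c, F) = -70/9 + F + c (R(c, F) = (c + F) - 70/9 = (F + c) - 70/9 = -70/9 + F + c)
N = -4381/9 (N = 27 - 9*((-7 + (1/9)*(-5)) + 0**2)**2 = 27 - 9*((-7 - 5/9) + 0)**2 = 27 - 9*(-68/9 + 0)**2 = 27 - 9*(-68/9)**2 = 27 - 9*4624/81 = 27 - 4624/9 = -4381/9 ≈ -486.78)
R(5, -52) - N = (-70/9 - 52 + 5) - 1*(-4381/9) = -493/9 + 4381/9 = 432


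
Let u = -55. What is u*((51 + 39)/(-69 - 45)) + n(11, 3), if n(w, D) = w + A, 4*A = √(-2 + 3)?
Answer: 4155/76 ≈ 54.671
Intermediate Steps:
A = ¼ (A = √(-2 + 3)/4 = √1/4 = (¼)*1 = ¼ ≈ 0.25000)
n(w, D) = ¼ + w (n(w, D) = w + ¼ = ¼ + w)
u*((51 + 39)/(-69 - 45)) + n(11, 3) = -55*(51 + 39)/(-69 - 45) + (¼ + 11) = -4950/(-114) + 45/4 = -4950*(-1)/114 + 45/4 = -55*(-15/19) + 45/4 = 825/19 + 45/4 = 4155/76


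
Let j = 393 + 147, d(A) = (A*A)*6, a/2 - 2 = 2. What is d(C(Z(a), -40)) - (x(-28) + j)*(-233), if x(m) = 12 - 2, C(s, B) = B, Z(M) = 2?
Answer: 137750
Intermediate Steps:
a = 8 (a = 4 + 2*2 = 4 + 4 = 8)
x(m) = 10
d(A) = 6*A² (d(A) = A²*6 = 6*A²)
j = 540
d(C(Z(a), -40)) - (x(-28) + j)*(-233) = 6*(-40)² - (10 + 540)*(-233) = 6*1600 - 550*(-233) = 9600 - 1*(-128150) = 9600 + 128150 = 137750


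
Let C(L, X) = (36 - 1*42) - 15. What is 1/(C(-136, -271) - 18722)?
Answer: -1/18743 ≈ -5.3353e-5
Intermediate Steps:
C(L, X) = -21 (C(L, X) = (36 - 42) - 15 = -6 - 15 = -21)
1/(C(-136, -271) - 18722) = 1/(-21 - 18722) = 1/(-18743) = -1/18743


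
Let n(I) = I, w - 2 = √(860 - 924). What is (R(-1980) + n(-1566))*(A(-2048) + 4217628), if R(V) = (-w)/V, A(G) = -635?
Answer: -594342610057/90 + 766726*I/45 ≈ -6.6038e+9 + 17038.0*I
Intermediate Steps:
w = 2 + 8*I (w = 2 + √(860 - 924) = 2 + √(-64) = 2 + 8*I ≈ 2.0 + 8.0*I)
R(V) = (-2 - 8*I)/V (R(V) = (-(2 + 8*I))/V = (-2 - 8*I)/V)
(R(-1980) + n(-1566))*(A(-2048) + 4217628) = (2*(-1 - 4*I)/(-1980) - 1566)*(-635 + 4217628) = (2*(-1/1980)*(-1 - 4*I) - 1566)*4216993 = ((1/990 + 2*I/495) - 1566)*4216993 = (-1550339/990 + 2*I/495)*4216993 = -594342610057/90 + 766726*I/45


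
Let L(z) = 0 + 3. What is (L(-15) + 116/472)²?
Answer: 146689/13924 ≈ 10.535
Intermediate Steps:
L(z) = 3
(L(-15) + 116/472)² = (3 + 116/472)² = (3 + 116*(1/472))² = (3 + 29/118)² = (383/118)² = 146689/13924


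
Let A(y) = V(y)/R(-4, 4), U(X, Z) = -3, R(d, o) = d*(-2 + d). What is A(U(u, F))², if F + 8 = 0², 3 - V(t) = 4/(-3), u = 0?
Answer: 169/5184 ≈ 0.032600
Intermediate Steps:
V(t) = 13/3 (V(t) = 3 - 4/(-3) = 3 - 4*(-1)/3 = 3 - 1*(-4/3) = 3 + 4/3 = 13/3)
F = -8 (F = -8 + 0² = -8 + 0 = -8)
A(y) = 13/72 (A(y) = 13/(3*((-4*(-2 - 4)))) = 13/(3*((-4*(-6)))) = (13/3)/24 = (13/3)*(1/24) = 13/72)
A(U(u, F))² = (13/72)² = 169/5184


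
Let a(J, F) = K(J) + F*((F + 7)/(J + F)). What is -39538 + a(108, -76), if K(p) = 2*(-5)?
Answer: -315073/8 ≈ -39384.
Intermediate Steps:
K(p) = -10
a(J, F) = -10 + F*(7 + F)/(F + J) (a(J, F) = -10 + F*((F + 7)/(J + F)) = -10 + F*((7 + F)/(F + J)) = -10 + F*(7 + F)/(F + J))
-39538 + a(108, -76) = -39538 + ((-76)² - 10*108 - 3*(-76))/(-76 + 108) = -39538 + (5776 - 1080 + 228)/32 = -39538 + (1/32)*4924 = -39538 + 1231/8 = -315073/8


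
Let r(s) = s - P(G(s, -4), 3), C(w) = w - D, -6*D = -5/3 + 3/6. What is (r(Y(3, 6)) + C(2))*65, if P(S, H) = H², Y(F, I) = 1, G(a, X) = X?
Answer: -14495/36 ≈ -402.64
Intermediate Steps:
D = 7/36 (D = -(-5/3 + 3/6)/6 = -(-5*⅓ + 3*(⅙))/6 = -(-5/3 + ½)/6 = -⅙*(-7/6) = 7/36 ≈ 0.19444)
C(w) = -7/36 + w (C(w) = w - 1*7/36 = w - 7/36 = -7/36 + w)
r(s) = -9 + s (r(s) = s - 1*3² = s - 1*9 = s - 9 = -9 + s)
(r(Y(3, 6)) + C(2))*65 = ((-9 + 1) + (-7/36 + 2))*65 = (-8 + 65/36)*65 = -223/36*65 = -14495/36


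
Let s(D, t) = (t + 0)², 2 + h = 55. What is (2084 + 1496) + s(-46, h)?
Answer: 6389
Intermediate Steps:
h = 53 (h = -2 + 55 = 53)
s(D, t) = t²
(2084 + 1496) + s(-46, h) = (2084 + 1496) + 53² = 3580 + 2809 = 6389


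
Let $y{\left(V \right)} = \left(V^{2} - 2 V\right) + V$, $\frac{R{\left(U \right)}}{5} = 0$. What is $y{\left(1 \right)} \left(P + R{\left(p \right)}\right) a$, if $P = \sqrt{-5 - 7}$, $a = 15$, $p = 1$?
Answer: $0$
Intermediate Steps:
$R{\left(U \right)} = 0$ ($R{\left(U \right)} = 5 \cdot 0 = 0$)
$y{\left(V \right)} = V^{2} - V$
$P = 2 i \sqrt{3}$ ($P = \sqrt{-12} = 2 i \sqrt{3} \approx 3.4641 i$)
$y{\left(1 \right)} \left(P + R{\left(p \right)}\right) a = 1 \left(-1 + 1\right) \left(2 i \sqrt{3} + 0\right) 15 = 1 \cdot 0 \cdot 2 i \sqrt{3} \cdot 15 = 0 \cdot 30 i \sqrt{3} = 0$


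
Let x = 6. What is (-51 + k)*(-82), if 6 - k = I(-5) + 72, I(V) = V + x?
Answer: 9676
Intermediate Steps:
I(V) = 6 + V (I(V) = V + 6 = 6 + V)
k = -67 (k = 6 - ((6 - 5) + 72) = 6 - (1 + 72) = 6 - 1*73 = 6 - 73 = -67)
(-51 + k)*(-82) = (-51 - 67)*(-82) = -118*(-82) = 9676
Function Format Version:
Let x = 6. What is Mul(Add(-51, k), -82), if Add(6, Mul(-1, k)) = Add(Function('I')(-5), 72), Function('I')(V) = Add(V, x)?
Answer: 9676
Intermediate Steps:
Function('I')(V) = Add(6, V) (Function('I')(V) = Add(V, 6) = Add(6, V))
k = -67 (k = Add(6, Mul(-1, Add(Add(6, -5), 72))) = Add(6, Mul(-1, Add(1, 72))) = Add(6, Mul(-1, 73)) = Add(6, -73) = -67)
Mul(Add(-51, k), -82) = Mul(Add(-51, -67), -82) = Mul(-118, -82) = 9676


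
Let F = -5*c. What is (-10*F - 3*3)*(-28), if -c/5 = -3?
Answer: -20748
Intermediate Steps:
c = 15 (c = -5*(-3) = 15)
F = -75 (F = -5*15 = -75)
(-10*F - 3*3)*(-28) = (-10*(-75) - 3*3)*(-28) = (750 - 9)*(-28) = 741*(-28) = -20748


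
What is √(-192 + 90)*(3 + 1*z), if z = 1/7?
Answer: 22*I*√102/7 ≈ 31.741*I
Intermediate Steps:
z = ⅐ ≈ 0.14286
√(-192 + 90)*(3 + 1*z) = √(-192 + 90)*(3 + 1*(⅐)) = √(-102)*(3 + ⅐) = (I*√102)*(22/7) = 22*I*√102/7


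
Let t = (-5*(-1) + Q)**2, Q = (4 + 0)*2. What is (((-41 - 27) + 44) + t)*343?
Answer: 49735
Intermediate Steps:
Q = 8 (Q = 4*2 = 8)
t = 169 (t = (-5*(-1) + 8)**2 = (5 + 8)**2 = 13**2 = 169)
(((-41 - 27) + 44) + t)*343 = (((-41 - 27) + 44) + 169)*343 = ((-68 + 44) + 169)*343 = (-24 + 169)*343 = 145*343 = 49735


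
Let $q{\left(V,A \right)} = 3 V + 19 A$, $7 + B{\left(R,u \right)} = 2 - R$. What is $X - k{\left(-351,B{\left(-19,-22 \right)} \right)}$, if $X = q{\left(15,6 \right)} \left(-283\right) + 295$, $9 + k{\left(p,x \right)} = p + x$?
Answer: $-44356$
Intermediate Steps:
$B{\left(R,u \right)} = -5 - R$ ($B{\left(R,u \right)} = -7 - \left(-2 + R\right) = -5 - R$)
$k{\left(p,x \right)} = -9 + p + x$ ($k{\left(p,x \right)} = -9 + \left(p + x\right) = -9 + p + x$)
$X = -44702$ ($X = \left(3 \cdot 15 + 19 \cdot 6\right) \left(-283\right) + 295 = \left(45 + 114\right) \left(-283\right) + 295 = 159 \left(-283\right) + 295 = -44997 + 295 = -44702$)
$X - k{\left(-351,B{\left(-19,-22 \right)} \right)} = -44702 - \left(-9 - 351 - -14\right) = -44702 - \left(-9 - 351 + \left(-5 + 19\right)\right) = -44702 - \left(-9 - 351 + 14\right) = -44702 - -346 = -44702 + 346 = -44356$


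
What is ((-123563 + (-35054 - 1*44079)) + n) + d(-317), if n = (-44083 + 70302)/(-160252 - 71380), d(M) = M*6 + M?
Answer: -47464897499/231632 ≈ -2.0492e+5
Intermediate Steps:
d(M) = 7*M (d(M) = 6*M + M = 7*M)
n = -26219/231632 (n = 26219/(-231632) = 26219*(-1/231632) = -26219/231632 ≈ -0.11319)
((-123563 + (-35054 - 1*44079)) + n) + d(-317) = ((-123563 + (-35054 - 1*44079)) - 26219/231632) + 7*(-317) = ((-123563 + (-35054 - 44079)) - 26219/231632) - 2219 = ((-123563 - 79133) - 26219/231632) - 2219 = (-202696 - 26219/231632) - 2219 = -46950906091/231632 - 2219 = -47464897499/231632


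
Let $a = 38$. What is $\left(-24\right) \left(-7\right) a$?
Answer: $6384$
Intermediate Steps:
$\left(-24\right) \left(-7\right) a = \left(-24\right) \left(-7\right) 38 = 168 \cdot 38 = 6384$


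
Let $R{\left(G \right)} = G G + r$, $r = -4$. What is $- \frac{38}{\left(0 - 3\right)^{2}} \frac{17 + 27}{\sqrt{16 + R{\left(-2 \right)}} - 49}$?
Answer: $\frac{1672}{405} \approx 4.1284$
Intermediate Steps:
$R{\left(G \right)} = -4 + G^{2}$ ($R{\left(G \right)} = G G - 4 = G^{2} - 4 = -4 + G^{2}$)
$- \frac{38}{\left(0 - 3\right)^{2}} \frac{17 + 27}{\sqrt{16 + R{\left(-2 \right)}} - 49} = - \frac{38}{\left(0 - 3\right)^{2}} \frac{17 + 27}{\sqrt{16 - \left(4 - \left(-2\right)^{2}\right)} - 49} = - \frac{38}{\left(-3\right)^{2}} \frac{44}{\sqrt{16 + \left(-4 + 4\right)} - 49} = - \frac{38}{9} \frac{44}{\sqrt{16 + 0} - 49} = \left(-38\right) \frac{1}{9} \frac{44}{\sqrt{16} - 49} = - \frac{38 \frac{44}{4 - 49}}{9} = - \frac{38 \frac{44}{-45}}{9} = - \frac{38 \cdot 44 \left(- \frac{1}{45}\right)}{9} = \left(- \frac{38}{9}\right) \left(- \frac{44}{45}\right) = \frac{1672}{405}$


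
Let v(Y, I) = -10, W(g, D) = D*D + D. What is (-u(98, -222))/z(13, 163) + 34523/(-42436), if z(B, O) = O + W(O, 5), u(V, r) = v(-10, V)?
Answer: -6238579/8190148 ≈ -0.76172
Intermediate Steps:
W(g, D) = D + D² (W(g, D) = D² + D = D + D²)
u(V, r) = -10
z(B, O) = 30 + O (z(B, O) = O + 5*(1 + 5) = O + 5*6 = O + 30 = 30 + O)
(-u(98, -222))/z(13, 163) + 34523/(-42436) = (-1*(-10))/(30 + 163) + 34523/(-42436) = 10/193 + 34523*(-1/42436) = 10*(1/193) - 34523/42436 = 10/193 - 34523/42436 = -6238579/8190148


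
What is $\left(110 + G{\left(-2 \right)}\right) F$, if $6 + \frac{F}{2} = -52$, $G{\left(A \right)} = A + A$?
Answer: $-12296$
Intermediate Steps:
$G{\left(A \right)} = 2 A$
$F = -116$ ($F = -12 + 2 \left(-52\right) = -12 - 104 = -116$)
$\left(110 + G{\left(-2 \right)}\right) F = \left(110 + 2 \left(-2\right)\right) \left(-116\right) = \left(110 - 4\right) \left(-116\right) = 106 \left(-116\right) = -12296$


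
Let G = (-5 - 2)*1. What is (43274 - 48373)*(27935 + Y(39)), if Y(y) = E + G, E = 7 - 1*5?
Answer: -142415070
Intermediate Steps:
G = -7 (G = -7*1 = -7)
E = 2 (E = 7 - 5 = 2)
Y(y) = -5 (Y(y) = 2 - 7 = -5)
(43274 - 48373)*(27935 + Y(39)) = (43274 - 48373)*(27935 - 5) = -5099*27930 = -142415070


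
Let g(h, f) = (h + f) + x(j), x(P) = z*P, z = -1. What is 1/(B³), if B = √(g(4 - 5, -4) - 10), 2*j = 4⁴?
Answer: I*√143/20449 ≈ 0.00058478*I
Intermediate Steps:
j = 128 (j = (½)*4⁴ = (½)*256 = 128)
x(P) = -P
g(h, f) = -128 + f + h (g(h, f) = (h + f) - 1*128 = (f + h) - 128 = -128 + f + h)
B = I*√143 (B = √((-128 - 4 + (4 - 5)) - 10) = √((-128 - 4 - 1) - 10) = √(-133 - 10) = √(-143) = I*√143 ≈ 11.958*I)
1/(B³) = 1/((I*√143)³) = 1/(-143*I*√143) = I*√143/20449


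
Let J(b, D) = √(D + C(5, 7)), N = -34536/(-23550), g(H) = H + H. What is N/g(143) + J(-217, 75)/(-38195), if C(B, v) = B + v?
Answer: 2878/561275 - √87/38195 ≈ 0.0048834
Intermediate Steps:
g(H) = 2*H
N = 5756/3925 (N = -34536*(-1/23550) = 5756/3925 ≈ 1.4665)
J(b, D) = √(12 + D) (J(b, D) = √(D + (5 + 7)) = √(D + 12) = √(12 + D))
N/g(143) + J(-217, 75)/(-38195) = 5756/(3925*((2*143))) + √(12 + 75)/(-38195) = (5756/3925)/286 + √87*(-1/38195) = (5756/3925)*(1/286) - √87/38195 = 2878/561275 - √87/38195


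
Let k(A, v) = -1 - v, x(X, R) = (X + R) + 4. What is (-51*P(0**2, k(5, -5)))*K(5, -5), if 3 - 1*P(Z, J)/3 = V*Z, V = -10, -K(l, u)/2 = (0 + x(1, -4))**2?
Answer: 918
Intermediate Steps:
x(X, R) = 4 + R + X (x(X, R) = (R + X) + 4 = 4 + R + X)
K(l, u) = -2 (K(l, u) = -2*(0 + (4 - 4 + 1))**2 = -2*(0 + 1)**2 = -2*1**2 = -2*1 = -2)
P(Z, J) = 9 + 30*Z (P(Z, J) = 9 - (-30)*Z = 9 + 30*Z)
(-51*P(0**2, k(5, -5)))*K(5, -5) = -51*(9 + 30*0**2)*(-2) = -51*(9 + 30*0)*(-2) = -51*(9 + 0)*(-2) = -51*9*(-2) = -459*(-2) = 918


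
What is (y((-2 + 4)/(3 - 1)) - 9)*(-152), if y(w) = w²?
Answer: 1216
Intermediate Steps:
(y((-2 + 4)/(3 - 1)) - 9)*(-152) = (((-2 + 4)/(3 - 1))² - 9)*(-152) = ((2/2)² - 9)*(-152) = ((2*(½))² - 9)*(-152) = (1² - 9)*(-152) = (1 - 9)*(-152) = -8*(-152) = 1216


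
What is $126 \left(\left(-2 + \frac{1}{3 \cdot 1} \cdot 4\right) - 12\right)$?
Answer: $-1596$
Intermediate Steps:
$126 \left(\left(-2 + \frac{1}{3 \cdot 1} \cdot 4\right) - 12\right) = 126 \left(\left(-2 + \frac{1}{3} \cdot 4\right) - 12\right) = 126 \left(\left(-2 + \frac{4}{3}\right) - 12\right) = 126 \left(- \frac{2}{3} - 12\right) = 126 \left(- \frac{38}{3}\right) = -1596$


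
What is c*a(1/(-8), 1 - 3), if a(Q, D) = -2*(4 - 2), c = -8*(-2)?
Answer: -64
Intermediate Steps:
c = 16
a(Q, D) = -4 (a(Q, D) = -2*2 = -4)
c*a(1/(-8), 1 - 3) = 16*(-4) = -64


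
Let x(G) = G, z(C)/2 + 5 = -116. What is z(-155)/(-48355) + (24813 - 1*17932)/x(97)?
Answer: 332754229/4690435 ≈ 70.943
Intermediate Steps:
z(C) = -242 (z(C) = -10 + 2*(-116) = -10 - 232 = -242)
z(-155)/(-48355) + (24813 - 1*17932)/x(97) = -242/(-48355) + (24813 - 1*17932)/97 = -242*(-1/48355) + (24813 - 17932)*(1/97) = 242/48355 + 6881*(1/97) = 242/48355 + 6881/97 = 332754229/4690435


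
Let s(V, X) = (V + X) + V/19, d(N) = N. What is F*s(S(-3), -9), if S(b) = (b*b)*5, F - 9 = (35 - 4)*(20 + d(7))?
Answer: 616734/19 ≈ 32460.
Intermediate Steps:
F = 846 (F = 9 + (35 - 4)*(20 + 7) = 9 + 31*27 = 9 + 837 = 846)
S(b) = 5*b² (S(b) = b²*5 = 5*b²)
s(V, X) = X + 20*V/19 (s(V, X) = (V + X) + V*(1/19) = (V + X) + V/19 = X + 20*V/19)
F*s(S(-3), -9) = 846*(-9 + 20*(5*(-3)²)/19) = 846*(-9 + 20*(5*9)/19) = 846*(-9 + (20/19)*45) = 846*(-9 + 900/19) = 846*(729/19) = 616734/19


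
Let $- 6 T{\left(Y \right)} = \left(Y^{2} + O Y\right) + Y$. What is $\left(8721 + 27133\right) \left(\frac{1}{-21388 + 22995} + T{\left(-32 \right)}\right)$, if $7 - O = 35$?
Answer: $- \frac{54390697270}{4821} \approx -1.1282 \cdot 10^{7}$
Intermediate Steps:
$O = -28$ ($O = 7 - 35 = -28$)
$T{\left(Y \right)} = - \frac{Y^{2}}{6} + \frac{9 Y}{2}$ ($T{\left(Y \right)} = - \frac{\left(Y^{2} - 28 Y\right) + Y}{6} = - \frac{Y^{2} - 27 Y}{6} = - \frac{Y^{2}}{6} + \frac{9 Y}{2}$)
$\left(8721 + 27133\right) \left(\frac{1}{-21388 + 22995} + T{\left(-32 \right)}\right) = \left(8721 + 27133\right) \left(\frac{1}{-21388 + 22995} + \frac{1}{6} \left(-32\right) \left(27 - -32\right)\right) = 35854 \left(\frac{1}{1607} + \frac{1}{6} \left(-32\right) \left(27 + 32\right)\right) = 35854 \left(\frac{1}{1607} + \frac{1}{6} \left(-32\right) 59\right) = 35854 \left(\frac{1}{1607} - \frac{944}{3}\right) = 35854 \left(- \frac{1517005}{4821}\right) = - \frac{54390697270}{4821}$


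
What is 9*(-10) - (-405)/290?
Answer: -5139/58 ≈ -88.603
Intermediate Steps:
9*(-10) - (-405)/290 = -90 - (-405)/290 = -90 - 1*(-81/58) = -90 + 81/58 = -5139/58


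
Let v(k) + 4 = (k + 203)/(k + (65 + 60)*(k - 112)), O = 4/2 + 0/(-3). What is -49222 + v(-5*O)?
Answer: -751188953/15260 ≈ -49226.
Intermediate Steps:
O = 2 (O = 4*(½) + 0*(-⅓) = 2 + 0 = 2)
v(k) = -4 + (203 + k)/(-14000 + 126*k) (v(k) = -4 + (k + 203)/(k + (65 + 60)*(k - 112)) = -4 + (203 + k)/(k + 125*(-112 + k)) = -4 + (203 + k)/(k + (-14000 + 125*k)) = -4 + (203 + k)/(-14000 + 126*k))
-49222 + v(-5*O) = -49222 + (56203 - (-2515)*2)/(14*(-1000 + 9*(-5*2))) = -49222 + (56203 - 503*(-10))/(14*(-1000 + 9*(-10))) = -49222 + (56203 + 5030)/(14*(-1000 - 90)) = -49222 + (1/14)*61233/(-1090) = -49222 + (1/14)*(-1/1090)*61233 = -49222 - 61233/15260 = -751188953/15260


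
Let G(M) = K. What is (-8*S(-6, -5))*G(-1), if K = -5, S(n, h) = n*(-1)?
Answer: 240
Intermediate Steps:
S(n, h) = -n
G(M) = -5
(-8*S(-6, -5))*G(-1) = -(-8)*(-6)*(-5) = -8*6*(-5) = -48*(-5) = 240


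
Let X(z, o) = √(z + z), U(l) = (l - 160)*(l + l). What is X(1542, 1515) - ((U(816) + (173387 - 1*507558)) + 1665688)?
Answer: -2402109 + 2*√771 ≈ -2.4021e+6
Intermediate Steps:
U(l) = 2*l*(-160 + l) (U(l) = (-160 + l)*(2*l) = 2*l*(-160 + l))
X(z, o) = √2*√z (X(z, o) = √(2*z) = √2*√z)
X(1542, 1515) - ((U(816) + (173387 - 1*507558)) + 1665688) = √2*√1542 - ((2*816*(-160 + 816) + (173387 - 1*507558)) + 1665688) = 2*√771 - ((2*816*656 + (173387 - 507558)) + 1665688) = 2*√771 - ((1070592 - 334171) + 1665688) = 2*√771 - (736421 + 1665688) = 2*√771 - 1*2402109 = 2*√771 - 2402109 = -2402109 + 2*√771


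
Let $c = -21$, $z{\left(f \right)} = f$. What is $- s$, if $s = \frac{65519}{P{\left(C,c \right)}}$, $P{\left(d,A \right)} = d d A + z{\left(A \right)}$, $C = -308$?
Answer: $\frac{65519}{1992165} \approx 0.032888$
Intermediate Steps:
$P{\left(d,A \right)} = A + A d^{2}$ ($P{\left(d,A \right)} = d d A + A = d^{2} A + A = A d^{2} + A = A + A d^{2}$)
$s = - \frac{65519}{1992165}$ ($s = \frac{65519}{\left(-21\right) \left(1 + \left(-308\right)^{2}\right)} = \frac{65519}{\left(-21\right) \left(1 + 94864\right)} = \frac{65519}{\left(-21\right) 94865} = \frac{65519}{-1992165} = 65519 \left(- \frac{1}{1992165}\right) = - \frac{65519}{1992165} \approx -0.032888$)
$- s = \left(-1\right) \left(- \frac{65519}{1992165}\right) = \frac{65519}{1992165}$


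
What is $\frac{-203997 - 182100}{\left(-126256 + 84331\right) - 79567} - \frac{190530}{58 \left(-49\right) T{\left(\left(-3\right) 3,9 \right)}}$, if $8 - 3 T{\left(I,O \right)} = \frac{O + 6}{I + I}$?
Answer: $\frac{1169502267}{45073532} \approx 25.947$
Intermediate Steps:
$T{\left(I,O \right)} = \frac{8}{3} - \frac{6 + O}{6 I}$ ($T{\left(I,O \right)} = \frac{8}{3} - \frac{\left(O + 6\right) \frac{1}{I + I}}{3} = \frac{8}{3} - \frac{\left(6 + O\right) \frac{1}{2 I}}{3} = \frac{8}{3} - \frac{\frac{1}{2} \frac{1}{I} \left(6 + O\right)}{3} = \frac{8}{3} - \frac{6 + O}{6 I}$)
$\frac{-203997 - 182100}{\left(-126256 + 84331\right) - 79567} - \frac{190530}{58 \left(-49\right) T{\left(\left(-3\right) 3,9 \right)}} = \frac{-203997 - 182100}{\left(-126256 + 84331\right) - 79567} - \frac{190530}{58 \left(-49\right) \frac{-6 - 9 + 16 \left(\left(-3\right) 3\right)}{6 \left(\left(-3\right) 3\right)}} = \frac{-203997 - 182100}{-41925 - 79567} - \frac{190530}{\left(-2842\right) \frac{-6 - 9 + 16 \left(-9\right)}{6 \left(-9\right)}} = - \frac{386097}{-121492} - \frac{190530}{\left(-2842\right) \frac{1}{6} \left(- \frac{1}{9}\right) \left(-6 - 9 - 144\right)} = \left(-386097\right) \left(- \frac{1}{121492}\right) - \frac{190530}{\left(-2842\right) \frac{1}{6} \left(- \frac{1}{9}\right) \left(-159\right)} = \frac{386097}{121492} - \frac{190530}{\left(-2842\right) \frac{53}{18}} = \frac{386097}{121492} - \frac{190530}{- \frac{75313}{9}} = \frac{386097}{121492} - - \frac{59130}{2597} = \frac{386097}{121492} + \frac{59130}{2597} = \frac{1169502267}{45073532}$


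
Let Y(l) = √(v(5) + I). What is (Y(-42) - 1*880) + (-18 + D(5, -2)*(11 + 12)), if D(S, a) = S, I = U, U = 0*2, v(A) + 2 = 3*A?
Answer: -783 + √13 ≈ -779.39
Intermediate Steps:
v(A) = -2 + 3*A
U = 0
I = 0
Y(l) = √13 (Y(l) = √((-2 + 3*5) + 0) = √((-2 + 15) + 0) = √(13 + 0) = √13)
(Y(-42) - 1*880) + (-18 + D(5, -2)*(11 + 12)) = (√13 - 1*880) + (-18 + 5*(11 + 12)) = (√13 - 880) + (-18 + 5*23) = (-880 + √13) + (-18 + 115) = (-880 + √13) + 97 = -783 + √13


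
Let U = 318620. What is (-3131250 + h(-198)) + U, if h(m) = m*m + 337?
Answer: -2773089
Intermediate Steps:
h(m) = 337 + m**2 (h(m) = m**2 + 337 = 337 + m**2)
(-3131250 + h(-198)) + U = (-3131250 + (337 + (-198)**2)) + 318620 = (-3131250 + (337 + 39204)) + 318620 = (-3131250 + 39541) + 318620 = -3091709 + 318620 = -2773089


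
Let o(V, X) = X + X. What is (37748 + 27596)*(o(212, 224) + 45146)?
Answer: 2979294336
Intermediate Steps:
o(V, X) = 2*X
(37748 + 27596)*(o(212, 224) + 45146) = (37748 + 27596)*(2*224 + 45146) = 65344*(448 + 45146) = 65344*45594 = 2979294336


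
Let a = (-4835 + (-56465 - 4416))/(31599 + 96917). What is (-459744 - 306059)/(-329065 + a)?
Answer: 24604484587/10572545814 ≈ 2.3272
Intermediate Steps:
a = -16429/32129 (a = (-4835 - 60881)/128516 = -65716*1/128516 = -16429/32129 ≈ -0.51134)
(-459744 - 306059)/(-329065 + a) = (-459744 - 306059)/(-329065 - 16429/32129) = -765803/(-10572545814/32129) = -765803*(-32129/10572545814) = 24604484587/10572545814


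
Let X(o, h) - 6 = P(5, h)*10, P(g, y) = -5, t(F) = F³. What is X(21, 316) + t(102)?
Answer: 1061164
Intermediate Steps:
X(o, h) = -44 (X(o, h) = 6 - 5*10 = 6 - 50 = -44)
X(21, 316) + t(102) = -44 + 102³ = -44 + 1061208 = 1061164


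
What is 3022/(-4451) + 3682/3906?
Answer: 327475/1241829 ≈ 0.26370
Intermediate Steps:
3022/(-4451) + 3682/3906 = 3022*(-1/4451) + 3682*(1/3906) = -3022/4451 + 263/279 = 327475/1241829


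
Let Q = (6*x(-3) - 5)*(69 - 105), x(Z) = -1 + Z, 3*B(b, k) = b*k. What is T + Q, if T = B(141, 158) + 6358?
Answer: 14828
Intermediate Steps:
B(b, k) = b*k/3 (B(b, k) = (b*k)/3 = b*k/3)
Q = 1044 (Q = (6*(-1 - 3) - 5)*(69 - 105) = (6*(-4) - 5)*(-36) = (-24 - 5)*(-36) = -29*(-36) = 1044)
T = 13784 (T = (⅓)*141*158 + 6358 = 7426 + 6358 = 13784)
T + Q = 13784 + 1044 = 14828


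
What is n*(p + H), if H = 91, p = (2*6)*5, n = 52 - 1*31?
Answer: 3171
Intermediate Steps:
n = 21 (n = 52 - 31 = 21)
p = 60 (p = 12*5 = 60)
n*(p + H) = 21*(60 + 91) = 21*151 = 3171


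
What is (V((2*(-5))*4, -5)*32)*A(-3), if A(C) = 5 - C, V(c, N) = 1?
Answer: 256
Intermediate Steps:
(V((2*(-5))*4, -5)*32)*A(-3) = (1*32)*(5 - 1*(-3)) = 32*(5 + 3) = 32*8 = 256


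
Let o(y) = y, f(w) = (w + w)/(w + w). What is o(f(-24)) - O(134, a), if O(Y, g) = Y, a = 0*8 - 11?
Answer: -133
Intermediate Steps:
a = -11 (a = 0 - 11 = -11)
f(w) = 1 (f(w) = (2*w)/((2*w)) = (2*w)*(1/(2*w)) = 1)
o(f(-24)) - O(134, a) = 1 - 1*134 = 1 - 134 = -133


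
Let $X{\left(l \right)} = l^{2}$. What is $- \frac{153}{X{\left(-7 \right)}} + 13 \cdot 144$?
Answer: $\frac{91575}{49} \approx 1868.9$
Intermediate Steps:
$- \frac{153}{X{\left(-7 \right)}} + 13 \cdot 144 = - \frac{153}{\left(-7\right)^{2}} + 13 \cdot 144 = - \frac{153}{49} + 1872 = \frac{91575}{49}$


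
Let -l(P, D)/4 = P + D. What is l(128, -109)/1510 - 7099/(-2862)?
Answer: 5250989/2160810 ≈ 2.4301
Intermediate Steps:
l(P, D) = -4*D - 4*P (l(P, D) = -4*(P + D) = -4*(D + P) = -4*D - 4*P)
l(128, -109)/1510 - 7099/(-2862) = (-4*(-109) - 4*128)/1510 - 7099/(-2862) = (436 - 512)*(1/1510) - 7099*(-1/2862) = -76*1/1510 + 7099/2862 = -38/755 + 7099/2862 = 5250989/2160810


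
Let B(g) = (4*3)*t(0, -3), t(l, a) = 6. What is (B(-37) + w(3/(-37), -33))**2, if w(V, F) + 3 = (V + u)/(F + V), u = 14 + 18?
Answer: 6934725625/1498176 ≈ 4628.8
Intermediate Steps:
u = 32
B(g) = 72 (B(g) = (4*3)*6 = 12*6 = 72)
w(V, F) = -3 + (32 + V)/(F + V) (w(V, F) = -3 + (V + 32)/(F + V) = -3 + (32 + V)/(F + V))
(B(-37) + w(3/(-37), -33))**2 = (72 + (32 - 3*(-33) - 6/(-37))/(-33 + 3/(-37)))**2 = (72 + (32 + 99 - 6*(-1)/37)/(-33 + 3*(-1/37)))**2 = (72 + (32 + 99 - 2*(-3/37))/(-33 - 3/37))**2 = (72 + (32 + 99 + 6/37)/(-1224/37))**2 = (72 - 37/1224*4853/37)**2 = (72 - 4853/1224)**2 = (83275/1224)**2 = 6934725625/1498176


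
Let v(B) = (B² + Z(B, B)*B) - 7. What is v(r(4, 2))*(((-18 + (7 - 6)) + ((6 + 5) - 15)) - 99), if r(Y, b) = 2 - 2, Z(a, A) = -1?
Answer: 840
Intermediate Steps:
r(Y, b) = 0
v(B) = -7 + B² - B (v(B) = (B² - B) - 7 = -7 + B² - B)
v(r(4, 2))*(((-18 + (7 - 6)) + ((6 + 5) - 15)) - 99) = (-7 + 0² - 1*0)*(((-18 + (7 - 6)) + ((6 + 5) - 15)) - 99) = (-7 + 0 + 0)*(((-18 + 1) + (11 - 15)) - 99) = -7*((-17 - 4) - 99) = -7*(-21 - 99) = -7*(-120) = 840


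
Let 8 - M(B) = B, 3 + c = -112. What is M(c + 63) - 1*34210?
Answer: -34150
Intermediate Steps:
c = -115 (c = -3 - 112 = -115)
M(B) = 8 - B
M(c + 63) - 1*34210 = (8 - (-115 + 63)) - 1*34210 = (8 - 1*(-52)) - 34210 = (8 + 52) - 34210 = 60 - 34210 = -34150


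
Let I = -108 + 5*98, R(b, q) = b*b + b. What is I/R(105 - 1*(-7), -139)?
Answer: 191/6328 ≈ 0.030183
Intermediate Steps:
R(b, q) = b + b² (R(b, q) = b² + b = b + b²)
I = 382 (I = -108 + 490 = 382)
I/R(105 - 1*(-7), -139) = 382/(((105 - 1*(-7))*(1 + (105 - 1*(-7))))) = 382/(((105 + 7)*(1 + (105 + 7)))) = 382/((112*(1 + 112))) = 382/((112*113)) = 382/12656 = 382*(1/12656) = 191/6328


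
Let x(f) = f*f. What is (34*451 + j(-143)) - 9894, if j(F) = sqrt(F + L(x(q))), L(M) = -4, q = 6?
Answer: 5440 + 7*I*sqrt(3) ≈ 5440.0 + 12.124*I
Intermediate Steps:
x(f) = f**2
j(F) = sqrt(-4 + F) (j(F) = sqrt(F - 4) = sqrt(-4 + F))
(34*451 + j(-143)) - 9894 = (34*451 + sqrt(-4 - 143)) - 9894 = (15334 + sqrt(-147)) - 9894 = (15334 + 7*I*sqrt(3)) - 9894 = 5440 + 7*I*sqrt(3)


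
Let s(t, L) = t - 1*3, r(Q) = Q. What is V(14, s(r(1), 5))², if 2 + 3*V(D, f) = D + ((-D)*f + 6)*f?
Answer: 3136/9 ≈ 348.44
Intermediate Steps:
s(t, L) = -3 + t (s(t, L) = t - 3 = -3 + t)
V(D, f) = -⅔ + D/3 + f*(6 - D*f)/3 (V(D, f) = -⅔ + (D + ((-D)*f + 6)*f)/3 = -⅔ + (D + (-D*f + 6)*f)/3 = -⅔ + (D + (6 - D*f)*f)/3 = -⅔ + (D + f*(6 - D*f))/3 = -⅔ + (D/3 + f*(6 - D*f)/3) = -⅔ + D/3 + f*(6 - D*f)/3)
V(14, s(r(1), 5))² = (-⅔ + 2*(-3 + 1) + (⅓)*14 - ⅓*14*(-3 + 1)²)² = (-⅔ + 2*(-2) + 14/3 - ⅓*14*(-2)²)² = (-⅔ - 4 + 14/3 - ⅓*14*4)² = (-⅔ - 4 + 14/3 - 56/3)² = (-56/3)² = 3136/9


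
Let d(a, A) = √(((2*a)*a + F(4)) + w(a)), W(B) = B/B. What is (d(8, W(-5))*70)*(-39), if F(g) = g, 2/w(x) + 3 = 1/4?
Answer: -103740*√11/11 ≈ -31279.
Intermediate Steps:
w(x) = -8/11 (w(x) = 2/(-3 + 1/4) = 2/(-3 + ¼) = 2/(-11/4) = 2*(-4/11) = -8/11)
W(B) = 1
d(a, A) = √(36/11 + 2*a²) (d(a, A) = √(((2*a)*a + 4) - 8/11) = √((2*a² + 4) - 8/11) = √((4 + 2*a²) - 8/11) = √(36/11 + 2*a²))
(d(8, W(-5))*70)*(-39) = ((√(396 + 242*8²)/11)*70)*(-39) = ((√(396 + 242*64)/11)*70)*(-39) = ((√(396 + 15488)/11)*70)*(-39) = ((√15884/11)*70)*(-39) = (((38*√11)/11)*70)*(-39) = ((38*√11/11)*70)*(-39) = (2660*√11/11)*(-39) = -103740*√11/11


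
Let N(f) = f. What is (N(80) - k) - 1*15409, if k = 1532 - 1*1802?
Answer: -15059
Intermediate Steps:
k = -270 (k = 1532 - 1802 = -270)
(N(80) - k) - 1*15409 = (80 - 1*(-270)) - 1*15409 = (80 + 270) - 15409 = 350 - 15409 = -15059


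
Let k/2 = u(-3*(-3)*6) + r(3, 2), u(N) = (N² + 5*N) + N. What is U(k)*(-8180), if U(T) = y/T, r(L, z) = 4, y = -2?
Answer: 2045/811 ≈ 2.5216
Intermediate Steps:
u(N) = N² + 6*N
k = 6488 (k = 2*((-3*(-3)*6)*(6 - 3*(-3)*6) + 4) = 2*((9*6)*(6 + 9*6) + 4) = 2*(54*(6 + 54) + 4) = 2*(54*60 + 4) = 2*(3240 + 4) = 2*3244 = 6488)
U(T) = -2/T
U(k)*(-8180) = -2/6488*(-8180) = -2*1/6488*(-8180) = -1/3244*(-8180) = 2045/811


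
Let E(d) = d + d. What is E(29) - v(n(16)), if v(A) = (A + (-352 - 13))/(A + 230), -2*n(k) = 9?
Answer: 26897/451 ≈ 59.639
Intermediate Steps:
n(k) = -9/2 (n(k) = -1/2*9 = -9/2)
v(A) = (-365 + A)/(230 + A) (v(A) = (A - 365)/(230 + A) = (-365 + A)/(230 + A))
E(d) = 2*d
E(29) - v(n(16)) = 2*29 - (-365 - 9/2)/(230 - 9/2) = 58 - (-739)/(451/2*2) = 58 - 2*(-739)/(451*2) = 58 - 1*(-739/451) = 58 + 739/451 = 26897/451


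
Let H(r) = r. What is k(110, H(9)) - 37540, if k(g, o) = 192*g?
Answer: -16420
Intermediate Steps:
k(110, H(9)) - 37540 = 192*110 - 37540 = 21120 - 37540 = -16420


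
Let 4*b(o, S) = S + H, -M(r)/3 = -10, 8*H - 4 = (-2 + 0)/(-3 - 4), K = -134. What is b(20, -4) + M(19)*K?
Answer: -450337/112 ≈ -4020.9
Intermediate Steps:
H = 15/28 (H = ½ + ((-2 + 0)/(-3 - 4))/8 = ½ + (-2/(-7))/8 = ½ + (-2*(-⅐))/8 = ½ + (⅛)*(2/7) = ½ + 1/28 = 15/28 ≈ 0.53571)
M(r) = 30 (M(r) = -3*(-10) = 30)
b(o, S) = 15/112 + S/4 (b(o, S) = (S + 15/28)/4 = (15/28 + S)/4 = 15/112 + S/4)
b(20, -4) + M(19)*K = (15/112 + (¼)*(-4)) + 30*(-134) = (15/112 - 1) - 4020 = -97/112 - 4020 = -450337/112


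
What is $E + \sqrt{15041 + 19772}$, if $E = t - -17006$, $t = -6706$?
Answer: $10300 + \sqrt{34813} \approx 10487.0$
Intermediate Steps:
$E = 10300$ ($E = -6706 - -17006 = -6706 + 17006 = 10300$)
$E + \sqrt{15041 + 19772} = 10300 + \sqrt{15041 + 19772} = 10300 + \sqrt{34813}$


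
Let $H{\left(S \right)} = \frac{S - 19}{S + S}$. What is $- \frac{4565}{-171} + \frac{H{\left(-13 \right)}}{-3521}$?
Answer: $\frac{208951009}{7827183} \approx 26.696$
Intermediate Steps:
$H{\left(S \right)} = \frac{-19 + S}{2 S}$
$- \frac{4565}{-171} + \frac{H{\left(-13 \right)}}{-3521} = - \frac{4565}{-171} + \frac{\frac{1}{2} \frac{1}{-13} \left(-19 - 13\right)}{-3521} = \left(-4565\right) \left(- \frac{1}{171}\right) + \frac{1}{2} \left(- \frac{1}{13}\right) \left(-32\right) \left(- \frac{1}{3521}\right) = \frac{4565}{171} + \frac{16}{13} \left(- \frac{1}{3521}\right) = \frac{4565}{171} - \frac{16}{45773} = \frac{208951009}{7827183}$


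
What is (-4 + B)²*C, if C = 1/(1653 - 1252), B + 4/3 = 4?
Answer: 16/3609 ≈ 0.0044334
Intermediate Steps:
B = 8/3 (B = -4/3 + 4 = 8/3 ≈ 2.6667)
C = 1/401 ≈ 0.0024938
(-4 + B)²*C = (-4 + 8/3)²*(1/401) = (-4/3)²*(1/401) = (16/9)*(1/401) = 16/3609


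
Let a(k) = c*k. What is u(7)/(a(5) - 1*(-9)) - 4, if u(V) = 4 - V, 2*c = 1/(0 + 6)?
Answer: -488/113 ≈ -4.3186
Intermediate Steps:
c = 1/12 (c = 1/(2*(0 + 6)) = (1/2)/6 = (1/2)*(1/6) = 1/12 ≈ 0.083333)
a(k) = k/12
u(7)/(a(5) - 1*(-9)) - 4 = (4 - 1*7)/((1/12)*5 - 1*(-9)) - 4 = (4 - 7)/(5/12 + 9) - 4 = -3/113/12 - 4 = -3*12/113 - 4 = -36/113 - 4 = -488/113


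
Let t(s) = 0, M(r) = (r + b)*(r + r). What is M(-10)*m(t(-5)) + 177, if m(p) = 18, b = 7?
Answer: 1257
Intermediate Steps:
M(r) = 2*r*(7 + r) (M(r) = (r + 7)*(r + r) = (7 + r)*(2*r) = 2*r*(7 + r))
M(-10)*m(t(-5)) + 177 = (2*(-10)*(7 - 10))*18 + 177 = (2*(-10)*(-3))*18 + 177 = 60*18 + 177 = 1080 + 177 = 1257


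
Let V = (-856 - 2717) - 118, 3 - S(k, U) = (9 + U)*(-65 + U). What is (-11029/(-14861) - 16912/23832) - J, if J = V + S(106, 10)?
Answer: 117009478154/44270919 ≈ 2643.0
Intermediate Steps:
S(k, U) = 3 - (-65 + U)*(9 + U) (S(k, U) = 3 - (9 + U)*(-65 + U) = 3 - (-65 + U)*(9 + U))
V = -3691 (V = -3573 - 118 = -3691)
J = -2643 (J = -3691 + (588 - 1*10² + 56*10) = -3691 + (588 - 1*100 + 560) = -3691 + (588 - 100 + 560) = -3691 + 1048 = -2643)
(-11029/(-14861) - 16912/23832) - J = (-11029/(-14861) - 16912/23832) - 1*(-2643) = (-11029*(-1/14861) - 16912*1/23832) + 2643 = (11029/14861 - 2114/2979) + 2643 = 1439237/44270919 + 2643 = 117009478154/44270919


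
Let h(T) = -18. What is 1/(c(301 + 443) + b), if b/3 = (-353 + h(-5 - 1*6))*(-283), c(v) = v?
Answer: 1/315723 ≈ 3.1673e-6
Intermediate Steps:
b = 314979 (b = 3*((-353 - 18)*(-283)) = 3*(-371*(-283)) = 3*104993 = 314979)
1/(c(301 + 443) + b) = 1/((301 + 443) + 314979) = 1/(744 + 314979) = 1/315723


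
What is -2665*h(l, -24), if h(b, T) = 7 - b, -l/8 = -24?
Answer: 493025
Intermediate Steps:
l = 192 (l = -8*(-24) = 192)
-2665*h(l, -24) = -2665*(7 - 1*192) = -2665*(7 - 192) = -2665*(-185) = 493025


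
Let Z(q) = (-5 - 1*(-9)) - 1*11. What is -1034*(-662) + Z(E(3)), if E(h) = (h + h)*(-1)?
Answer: 684501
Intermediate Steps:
E(h) = -2*h (E(h) = (2*h)*(-1) = -2*h)
Z(q) = -7 (Z(q) = (-5 + 9) - 11 = 4 - 11 = -7)
-1034*(-662) + Z(E(3)) = -1034*(-662) - 7 = 684508 - 7 = 684501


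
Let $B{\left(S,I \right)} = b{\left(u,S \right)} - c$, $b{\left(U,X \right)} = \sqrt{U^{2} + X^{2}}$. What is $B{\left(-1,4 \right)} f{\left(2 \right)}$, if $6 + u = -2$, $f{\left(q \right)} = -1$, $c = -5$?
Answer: $-5 - \sqrt{65} \approx -13.062$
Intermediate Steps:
$u = -8$ ($u = -6 - 2 = -8$)
$B{\left(S,I \right)} = 5 + \sqrt{64 + S^{2}}$ ($B{\left(S,I \right)} = \sqrt{\left(-8\right)^{2} + S^{2}} - -5 = \sqrt{64 + S^{2}} + 5 = 5 + \sqrt{64 + S^{2}}$)
$B{\left(-1,4 \right)} f{\left(2 \right)} = \left(5 + \sqrt{64 + \left(-1\right)^{2}}\right) \left(-1\right) = \left(5 + \sqrt{64 + 1}\right) \left(-1\right) = \left(5 + \sqrt{65}\right) \left(-1\right) = -5 - \sqrt{65}$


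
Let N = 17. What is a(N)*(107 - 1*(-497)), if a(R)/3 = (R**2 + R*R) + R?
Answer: 1078140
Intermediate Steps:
a(R) = 3*R + 6*R**2 (a(R) = 3*((R**2 + R*R) + R) = 3*((R**2 + R**2) + R) = 3*(2*R**2 + R) = 3*(R + 2*R**2) = 3*R + 6*R**2)
a(N)*(107 - 1*(-497)) = (3*17*(1 + 2*17))*(107 - 1*(-497)) = (3*17*(1 + 34))*(107 + 497) = (3*17*35)*604 = 1785*604 = 1078140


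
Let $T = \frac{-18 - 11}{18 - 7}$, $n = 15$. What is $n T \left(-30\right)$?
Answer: $\frac{13050}{11} \approx 1186.4$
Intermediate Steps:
$T = - \frac{29}{11} \approx -2.6364$
$n T \left(-30\right) = 15 \left(- \frac{29}{11}\right) \left(-30\right) = \left(- \frac{435}{11}\right) \left(-30\right) = \frac{13050}{11}$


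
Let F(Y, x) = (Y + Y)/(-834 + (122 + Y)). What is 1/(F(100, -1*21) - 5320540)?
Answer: -153/814042670 ≈ -1.8795e-7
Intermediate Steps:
F(Y, x) = 2*Y/(-712 + Y) (F(Y, x) = (2*Y)/(-712 + Y) = 2*Y/(-712 + Y))
1/(F(100, -1*21) - 5320540) = 1/(2*100/(-712 + 100) - 5320540) = 1/(2*100/(-612) - 5320540) = 1/(2*100*(-1/612) - 5320540) = 1/(-50/153 - 5320540) = 1/(-814042670/153) = -153/814042670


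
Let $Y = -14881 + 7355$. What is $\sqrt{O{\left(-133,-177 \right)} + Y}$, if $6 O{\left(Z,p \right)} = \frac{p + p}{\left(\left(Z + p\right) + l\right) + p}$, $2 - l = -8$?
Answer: $\frac{i \sqrt{190261679}}{159} \approx 86.752 i$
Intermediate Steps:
$Y = -7526$
$l = 10$ ($l = 2 - -8 = 2 + 8 = 10$)
$O{\left(Z,p \right)} = \frac{p}{3 \left(10 + Z + 2 p\right)}$ ($O{\left(Z,p \right)} = \frac{\left(p + p\right) \frac{1}{\left(\left(Z + p\right) + 10\right) + p}}{6} = \frac{2 p \frac{1}{\left(10 + Z + p\right) + p}}{6} = \frac{2 p \frac{1}{10 + Z + 2 p}}{6} = \frac{p}{3 \left(10 + Z + 2 p\right)}$)
$\sqrt{O{\left(-133,-177 \right)} + Y} = \sqrt{\frac{1}{3} \left(-177\right) \frac{1}{10 - 133 + 2 \left(-177\right)} - 7526} = \sqrt{\frac{1}{3} \left(-177\right) \frac{1}{10 - 133 - 354} - 7526} = \sqrt{\frac{1}{3} \left(-177\right) \frac{1}{-477} - 7526} = \sqrt{\frac{1}{3} \left(-177\right) \left(- \frac{1}{477}\right) - 7526} = \sqrt{\frac{59}{477} - 7526} = \sqrt{- \frac{3589843}{477}} = \frac{i \sqrt{190261679}}{159}$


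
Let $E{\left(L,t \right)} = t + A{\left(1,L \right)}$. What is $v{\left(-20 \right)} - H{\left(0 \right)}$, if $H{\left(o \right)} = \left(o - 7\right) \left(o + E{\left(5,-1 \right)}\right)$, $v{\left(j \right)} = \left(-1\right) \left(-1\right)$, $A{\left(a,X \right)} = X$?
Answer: $29$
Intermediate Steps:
$E{\left(L,t \right)} = L + t$ ($E{\left(L,t \right)} = t + L = L + t$)
$v{\left(j \right)} = 1$
$H{\left(o \right)} = \left(-7 + o\right) \left(4 + o\right)$ ($H{\left(o \right)} = \left(o - 7\right) \left(o + \left(5 - 1\right)\right) = \left(-7 + o\right) \left(o + 4\right) = \left(-7 + o\right) \left(4 + o\right)$)
$v{\left(-20 \right)} - H{\left(0 \right)} = 1 - \left(-28 + 0^{2} - 0\right) = 1 - \left(-28 + 0 + 0\right) = 1 - -28 = 1 + 28 = 29$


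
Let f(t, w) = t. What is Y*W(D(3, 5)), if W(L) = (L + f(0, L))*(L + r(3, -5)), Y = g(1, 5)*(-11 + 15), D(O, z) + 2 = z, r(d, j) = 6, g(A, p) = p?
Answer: 540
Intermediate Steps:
D(O, z) = -2 + z
Y = 20 (Y = 5*(-11 + 15) = 5*4 = 20)
W(L) = L*(6 + L) (W(L) = (L + 0)*(L + 6) = L*(6 + L))
Y*W(D(3, 5)) = 20*((-2 + 5)*(6 + (-2 + 5))) = 20*(3*(6 + 3)) = 20*(3*9) = 20*27 = 540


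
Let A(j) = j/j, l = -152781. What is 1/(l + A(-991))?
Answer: -1/152780 ≈ -6.5454e-6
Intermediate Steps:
A(j) = 1
1/(l + A(-991)) = 1/(-152781 + 1) = 1/(-152780) = -1/152780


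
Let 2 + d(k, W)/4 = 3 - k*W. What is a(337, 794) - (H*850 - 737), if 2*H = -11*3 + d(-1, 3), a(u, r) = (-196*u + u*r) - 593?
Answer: 208895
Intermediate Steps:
d(k, W) = 4 - 4*W*k (d(k, W) = -8 + 4*(3 - k*W) = -8 + 4*(3 - W*k) = -8 + (12 - 4*W*k) = 4 - 4*W*k)
a(u, r) = -593 - 196*u + r*u (a(u, r) = (-196*u + r*u) - 593 = -593 - 196*u + r*u)
H = -17/2 (H = (-11*3 + (4 - 4*3*(-1)))/2 = (-33 + (4 + 12))/2 = (-33 + 16)/2 = (½)*(-17) = -17/2 ≈ -8.5000)
a(337, 794) - (H*850 - 737) = (-593 - 196*337 + 794*337) - (-17/2*850 - 737) = (-593 - 66052 + 267578) - (-7225 - 737) = 200933 - 1*(-7962) = 200933 + 7962 = 208895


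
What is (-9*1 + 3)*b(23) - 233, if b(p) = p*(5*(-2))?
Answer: 1147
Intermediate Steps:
b(p) = -10*p (b(p) = p*(-10) = -10*p)
(-9*1 + 3)*b(23) - 233 = (-9*1 + 3)*(-10*23) - 233 = (-9 + 3)*(-230) - 233 = -6*(-230) - 233 = 1380 - 233 = 1147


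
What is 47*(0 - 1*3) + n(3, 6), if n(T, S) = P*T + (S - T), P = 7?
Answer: -117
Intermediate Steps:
n(T, S) = S + 6*T (n(T, S) = 7*T + (S - T) = S + 6*T)
47*(0 - 1*3) + n(3, 6) = 47*(0 - 1*3) + (6 + 6*3) = 47*(0 - 3) + (6 + 18) = 47*(-3) + 24 = -141 + 24 = -117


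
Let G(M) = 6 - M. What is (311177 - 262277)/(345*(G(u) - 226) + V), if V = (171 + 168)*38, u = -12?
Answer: -8150/9813 ≈ -0.83053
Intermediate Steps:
V = 12882 (V = 339*38 = 12882)
(311177 - 262277)/(345*(G(u) - 226) + V) = (311177 - 262277)/(345*((6 - 1*(-12)) - 226) + 12882) = 48900/(345*((6 + 12) - 226) + 12882) = 48900/(345*(18 - 226) + 12882) = 48900/(345*(-208) + 12882) = 48900/(-71760 + 12882) = 48900/(-58878) = 48900*(-1/58878) = -8150/9813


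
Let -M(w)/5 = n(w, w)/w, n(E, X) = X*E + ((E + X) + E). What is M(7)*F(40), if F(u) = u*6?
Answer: -12000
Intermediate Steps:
n(E, X) = X + 2*E + E*X (n(E, X) = E*X + (X + 2*E) = X + 2*E + E*X)
M(w) = -5*(w**2 + 3*w)/w (M(w) = -5*(w + 2*w + w*w)/w = -5*(w + 2*w + w**2)/w = -5*(w**2 + 3*w)/w)
F(u) = 6*u
M(7)*F(40) = (-15 - 5*7)*(6*40) = (-15 - 35)*240 = -50*240 = -12000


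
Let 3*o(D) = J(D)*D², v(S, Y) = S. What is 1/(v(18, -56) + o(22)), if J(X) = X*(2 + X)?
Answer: 1/85202 ≈ 1.1737e-5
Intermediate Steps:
o(D) = D³*(2 + D)/3 (o(D) = ((D*(2 + D))*D²)/3 = (D³*(2 + D))/3 = D³*(2 + D)/3)
1/(v(18, -56) + o(22)) = 1/(18 + (⅓)*22³*(2 + 22)) = 1/(18 + (⅓)*10648*24) = 1/(18 + 85184) = 1/85202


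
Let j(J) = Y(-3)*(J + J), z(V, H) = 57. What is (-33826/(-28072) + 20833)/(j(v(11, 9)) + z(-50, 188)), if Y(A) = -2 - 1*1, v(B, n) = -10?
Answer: 292428901/1642212 ≈ 178.07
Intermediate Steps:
Y(A) = -3 (Y(A) = -2 - 1 = -3)
j(J) = -6*J (j(J) = -3*(J + J) = -6*J)
(-33826/(-28072) + 20833)/(j(v(11, 9)) + z(-50, 188)) = (-33826/(-28072) + 20833)/(-6*(-10) + 57) = (-33826*(-1/28072) + 20833)/(60 + 57) = (16913/14036 + 20833)/117 = (292428901/14036)*(1/117) = 292428901/1642212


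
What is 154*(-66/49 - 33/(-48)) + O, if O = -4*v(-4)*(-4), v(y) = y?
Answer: -9271/56 ≈ -165.55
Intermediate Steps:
O = -64 (O = -4*(-4)*(-4) = 16*(-4) = -64)
154*(-66/49 - 33/(-48)) + O = 154*(-66/49 - 33/(-48)) - 64 = 154*(-66*1/49 - 33*(-1/48)) - 64 = 154*(-66/49 + 11/16) - 64 = 154*(-517/784) - 64 = -5687/56 - 64 = -9271/56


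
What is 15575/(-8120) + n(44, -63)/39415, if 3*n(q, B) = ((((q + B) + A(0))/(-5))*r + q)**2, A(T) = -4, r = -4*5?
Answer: -17361499/9144280 ≈ -1.8986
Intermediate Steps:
r = -20
n(q, B) = (-16 + 4*B + 5*q)**2/3 (n(q, B) = ((((q + B) - 4)/(-5))*(-20) + q)**2/3 = ((((B + q) - 4)*(-1/5))*(-20) + q)**2/3 = (((-4 + B + q)*(-1/5))*(-20) + q)**2/3 = ((4/5 - B/5 - q/5)*(-20) + q)**2/3 = ((-16 + 4*B + 4*q) + q)**2/3 = (-16 + 4*B + 5*q)**2/3)
15575/(-8120) + n(44, -63)/39415 = 15575/(-8120) + ((16 - 5*44 - 4*(-63))**2/3)/39415 = 15575*(-1/8120) + ((16 - 220 + 252)**2/3)*(1/39415) = -445/232 + ((1/3)*48**2)*(1/39415) = -445/232 + ((1/3)*2304)*(1/39415) = -445/232 + 768*(1/39415) = -445/232 + 768/39415 = -17361499/9144280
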